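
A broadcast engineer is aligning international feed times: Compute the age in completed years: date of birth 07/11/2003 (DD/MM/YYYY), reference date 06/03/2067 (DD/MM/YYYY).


Birth: 2003-11-07
Reference: 2067-03-06
Year difference: 2067 - 2003 = 64
Has birthday (11-07) occurred by 03-06? No
Birthday not yet reached this year -> subtract 1
Age in full years: 63

63


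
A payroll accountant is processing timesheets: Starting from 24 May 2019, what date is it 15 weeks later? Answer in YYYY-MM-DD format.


Start: 2019-05-24
Weeks to add: 15
Convert to days: 15 x 7 = 105 days
Add 105 days to 2019-05-24
Result: 2019-09-06

2019-09-06


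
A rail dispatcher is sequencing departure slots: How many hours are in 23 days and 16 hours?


Days: 23
Extra hours: 16
Hours per day: 24
Days to hours: 23 x 24 = 552
Total: 552 + 16 = 568

568


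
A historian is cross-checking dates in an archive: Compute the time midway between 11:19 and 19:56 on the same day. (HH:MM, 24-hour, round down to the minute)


Start time: 11:19 = 679 minutes from midnight
End time: 19:56 = 1196 minutes from midnight
Sum: 679 + 1196 = 1875
Midpoint: 1875 / 2 = 937 minutes
Convert: 937 / 60 = 15 hours, 37 minutes
Result: 15:37

15:37


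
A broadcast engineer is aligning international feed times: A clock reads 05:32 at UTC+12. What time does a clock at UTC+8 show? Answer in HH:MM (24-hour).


Local time: 05:32 at UTC+12 (offset 12h)
Target zone: UTC+8 (offset 8h)
Difference: 8 - (12) = -4 hours
Calculation: 5 + (-4) = 1
Result: 01:32

01:32


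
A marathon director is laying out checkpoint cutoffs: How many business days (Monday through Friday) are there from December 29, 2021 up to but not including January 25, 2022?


Start: 2021-12-29 (Wednesday)
End (exclusive): 2022-01-25 (Tuesday)
Total calendar days: 27
Full weeks: 27 // 7 = 3 -> 15 weekdays
Remaining 6 days starting on Wednesday:
  Wed(w), Thu(w), Fri(w), Sat(-), Sun(-), Mon(w) -> 4 weekdays
Total business days: 15 + 4 = 19

19


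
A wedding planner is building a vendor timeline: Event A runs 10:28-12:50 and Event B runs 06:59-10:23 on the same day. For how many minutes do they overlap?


Interval A: [628, 770] minutes from midnight
Interval B: [419, 623] minutes from midnight
Overlap start = max(628, 419) = 628
Overlap end = min(770, 623) = 623
End <= start, so the intervals do not overlap: 0 minutes

0


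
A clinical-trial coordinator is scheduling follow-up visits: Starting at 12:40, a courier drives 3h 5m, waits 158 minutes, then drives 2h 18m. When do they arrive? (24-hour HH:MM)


Depart: 12:40
Leg 1: +185 min -> 15:45
Layover: +158 min -> 18:23
Leg 2: +138 min -> 20:41
Total travel: 481 minutes = 8h 1m
Arrival: 20:41

20:41


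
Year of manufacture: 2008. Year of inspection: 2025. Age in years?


Birth year: 2008
Current year: 2025
Age = current year - birth year
Age = 2025 - 2008 = 17

17


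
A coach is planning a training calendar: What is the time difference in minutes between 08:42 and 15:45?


Start time: 08:42 = 522 minutes from midnight
End time: 15:45 = 945 minutes from midnight
Difference: 945 - 522 = 423 minutes
That is 7 hours and 3 minutes

423


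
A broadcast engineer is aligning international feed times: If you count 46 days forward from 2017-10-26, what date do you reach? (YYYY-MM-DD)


Start: 2017-10-26
Adding 46 days
Days remaining in October: 5
After October: 41 days still to add
November 2017: 30 days, 11 remaining
December 2017 has 31 days, need 11
Result: 2017-12-11

2017-12-11


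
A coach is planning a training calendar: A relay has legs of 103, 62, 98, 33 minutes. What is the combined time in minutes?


Durations: 103, 62, 98, 33
Running sum: 103
+ 62 = 165
+ 98 = 263
+ 33 = 296
Total duration: 296 minutes
That is 4 hours and 56 minutes

296


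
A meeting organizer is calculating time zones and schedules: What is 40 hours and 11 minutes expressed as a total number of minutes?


Hours: 40
Minutes: 11
Convert hours to minutes: 40 x 60 = 2400
Add remaining minutes: 2400 + 11 = 2411

2411


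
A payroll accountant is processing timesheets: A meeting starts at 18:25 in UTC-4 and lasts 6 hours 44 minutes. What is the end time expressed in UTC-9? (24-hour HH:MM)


Start: 18:25 in UTC-4
Step 1 - add duration:
  minutes: 25 + 44 = 69 (carry 1h)
  hours: 18 + 6 + 1 = 25
  end in UTC-4: 01:09
Step 2 - convert UTC-4 -> UTC-9:
  offset difference: -9 - (-4) = -5 hours
  1 + (-5) = -4 -> mod 24 = 20
Result: 20:09 in UTC-9

20:09


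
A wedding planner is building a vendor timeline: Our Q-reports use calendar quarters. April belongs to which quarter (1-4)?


Month: April (month 4)
Q1: January-March (months 1-3)
Q2: April-June (months 4-6)
Q3: July-September (months 7-9)
Q4: October-December (months 10-12)
Month 4 falls in Q2

2


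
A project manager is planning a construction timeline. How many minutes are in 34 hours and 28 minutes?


Hours: 34
Extra minutes: 28
Minutes per hour: 60
Hours to minutes: 34 x 60 = 2040
Total: 2040 + 28 = 2068

2068


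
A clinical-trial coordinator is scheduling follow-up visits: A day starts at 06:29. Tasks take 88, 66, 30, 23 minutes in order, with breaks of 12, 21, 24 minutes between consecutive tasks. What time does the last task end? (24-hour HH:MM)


Start: 06:29 = 389 min from midnight
  after task 1 (88 min): 07:57
  after break (12 min): 08:09
  after task 2 (66 min): 09:15
  after break (21 min): 09:36
  after task 3 (30 min): 10:06
  after break (24 min): 10:30
  after task 4 (23 min): 10:53
Total elapsed: 264 minutes
End time: 10:53

10:53


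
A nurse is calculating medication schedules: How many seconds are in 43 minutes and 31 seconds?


Minutes: 43
Seconds: 31
Convert minutes to seconds: 43 x 60 = 2580
Add remaining seconds: 2580 + 31 = 2611

2611


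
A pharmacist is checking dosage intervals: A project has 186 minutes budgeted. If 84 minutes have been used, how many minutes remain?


Total budget: 186 minutes
Time used: 84 minutes
Remaining: 186 - 84 = 102 minutes
Percent used: 45.2%
Percent remaining: 54.8%

102


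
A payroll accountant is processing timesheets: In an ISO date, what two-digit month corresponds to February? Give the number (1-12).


Calendar month order:
1. January
2. February <--
3. March
February is month number 2

2


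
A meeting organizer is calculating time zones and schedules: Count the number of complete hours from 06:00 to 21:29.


Start: 06:00
End: 21:29
Hour difference: 21 - 6 = 15 hours
Minute difference: 29 - 0 = 29 minutes
Total minutes: 929
Complete hours: 929 / 60 = 15 (remainder 29)

15


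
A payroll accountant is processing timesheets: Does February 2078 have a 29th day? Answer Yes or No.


Year: 2078
Divisible by 4? 2078 / 4 = 519.5 -> No
Not divisible by 4, so NOT a leap year

No


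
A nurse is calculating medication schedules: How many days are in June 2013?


Month: June
Year: 2013
June is a 30-day month
Total: 30 days

30


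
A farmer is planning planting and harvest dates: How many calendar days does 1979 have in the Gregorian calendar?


Year: 1979
Check leap year rules:
Divisible by 4? No
1979 is not a leap year
Days: 365

365


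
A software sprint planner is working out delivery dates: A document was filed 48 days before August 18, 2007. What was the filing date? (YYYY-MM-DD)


Start: 2007-08-18
Subtracting 48 days
Days already passed in August: 18
After going back through August: 30 more days to subtract
July 2007 has 31 days, need 30
Result: 2007-07-01

2007-07-01


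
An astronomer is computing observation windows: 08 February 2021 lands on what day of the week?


Date: 2021-02-08
January 1, 2021 is a Friday
Day of year: 39
Offset from Jan 1: 38 days
38 mod 7 = 3
Result: Monday

Monday


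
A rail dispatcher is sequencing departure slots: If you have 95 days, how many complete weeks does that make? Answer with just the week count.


Total days: 95
Days per week: 7
Division: 95 / 7 = 13 remainder 4
Complete weeks: 13
Remaining days: 4

13


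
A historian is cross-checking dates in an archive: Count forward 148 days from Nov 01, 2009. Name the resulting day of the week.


Start: 2009-11-01 (Sunday)
Step 1 - find target date: add 148 days
  2009-11-01 + 148 days = 2010-03-29
Step 2 - day of week:
  148 mod 7 = 1
  Sunday + 1 days -> Monday
Result: Monday (2010-03-29)

Monday


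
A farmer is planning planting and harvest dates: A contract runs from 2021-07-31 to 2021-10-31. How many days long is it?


Start date: 2021-07-31
End date: 2021-10-31
Jul 2021: +1 days
Aug 2021: +31 days
Sep 2021: +30 days
Oct 2021: +30 days
Total: 92 days

92


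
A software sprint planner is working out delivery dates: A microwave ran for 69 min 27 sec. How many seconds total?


Minutes: 69
Extra seconds: 27
Seconds per minute: 60
Minutes to seconds: 69 x 60 = 4140
Total: 4140 + 27 = 4167

4167


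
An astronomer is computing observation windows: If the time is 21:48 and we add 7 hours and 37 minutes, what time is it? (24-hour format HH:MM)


Start time: 21:48
Adding: 7 hours 37 minutes
Minutes: 48 + 37 = 85
Minute overflow: 85 >= 60, so carry 1 hour, minutes = 25
Hours: 21 + 7 + 1 = 29
Hour wraparound: 29 mod 24 = 5
Result: 05:25

05:25


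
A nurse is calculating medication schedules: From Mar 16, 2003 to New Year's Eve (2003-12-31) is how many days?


Start: March 16, 2003
End: December 31, 2003
Days left in March: 15
April: 30
May: 31
June: 30
July: 31
... plus remaining months
Sum of remaining months: 275
Total: 15 + 275 = 290

290


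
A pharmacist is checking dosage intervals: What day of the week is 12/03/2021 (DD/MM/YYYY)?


Date: 2021-03-12
January 1, 2021 is a Friday
Day of year: 71
Offset from Jan 1: 70 days
70 mod 7 = 0
Result: Friday

Friday


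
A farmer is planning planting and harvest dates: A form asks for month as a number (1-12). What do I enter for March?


Calendar month order:
2. February
3. March <--
4. April
March is month number 3

3


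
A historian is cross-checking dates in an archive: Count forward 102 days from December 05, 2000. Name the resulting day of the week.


Start: 2000-12-05 (Tuesday)
Step 1 - find target date: add 102 days
  2000-12-05 + 102 days = 2001-03-17
Step 2 - day of week:
  102 mod 7 = 4
  Tuesday + 4 days -> Saturday
Result: Saturday (2001-03-17)

Saturday


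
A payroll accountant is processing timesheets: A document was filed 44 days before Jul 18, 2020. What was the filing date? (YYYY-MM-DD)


Start: 2020-07-18
Subtracting 44 days
Days already passed in July: 18
After going back through July: 26 more days to subtract
June 2020 has 30 days, need 26
Result: 2020-06-04

2020-06-04


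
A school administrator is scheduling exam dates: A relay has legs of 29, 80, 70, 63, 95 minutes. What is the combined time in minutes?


Durations: 29, 80, 70, 63, 95
Running sum: 29
+ 80 = 109
+ 70 = 179
+ 63 = 242
+ 95 = 337
Total duration: 337 minutes
That is 5 hours and 37 minutes

337


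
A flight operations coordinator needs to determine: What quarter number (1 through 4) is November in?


Month: November (month 11)
Q1: January-March (months 1-3)
Q2: April-June (months 4-6)
Q3: July-September (months 7-9)
Q4: October-December (months 10-12)
Month 11 falls in Q4

4


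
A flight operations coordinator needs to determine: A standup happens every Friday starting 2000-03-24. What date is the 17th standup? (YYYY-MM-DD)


First occurrence: 2000-03-24 (occurrence 1)
Each occurrence is 7 days after the previous.
Occurrence 17 is 16 weeks after the first.
16 weeks = 112 days
2000-03-24 + 112 days = 2000-07-14

2000-07-14


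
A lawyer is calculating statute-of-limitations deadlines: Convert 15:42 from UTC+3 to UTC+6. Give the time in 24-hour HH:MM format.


Local time: 15:42 at UTC+3 (offset 3h)
Target zone: UTC+6 (offset 6h)
Difference: 6 - (3) = 3 hours
Calculation: 15 + (3) = 18
Result: 18:42

18:42


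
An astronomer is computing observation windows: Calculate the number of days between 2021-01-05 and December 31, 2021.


Start: January 05, 2021
End: December 31, 2021
Days left in January: 26
February: 28
March: 31
April: 30
May: 31
... plus remaining months
Sum of remaining months: 334
Total: 26 + 334 = 360

360


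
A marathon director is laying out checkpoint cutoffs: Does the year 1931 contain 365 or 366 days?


Year: 1931
Check leap year rules:
Divisible by 4? No
1931 is not a leap year
Days: 365

365


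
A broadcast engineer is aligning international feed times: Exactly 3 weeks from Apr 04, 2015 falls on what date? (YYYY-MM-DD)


Start: 2015-04-04
Weeks to add: 3
Convert to days: 3 x 7 = 21 days
Add 21 days to 2015-04-04
Result: 2015-04-25

2015-04-25


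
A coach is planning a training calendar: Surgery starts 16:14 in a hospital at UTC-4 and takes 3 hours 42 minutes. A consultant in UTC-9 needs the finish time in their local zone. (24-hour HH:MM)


Start: 16:14 in UTC-4
Step 1 - add duration:
  minutes: 14 + 42 = 56
  hours: 16 + 3 + 0 = 19
  end in UTC-4: 19:56
Step 2 - convert UTC-4 -> UTC-9:
  offset difference: -9 - (-4) = -5 hours
  19 + (-5) = 14 -> mod 24 = 14
Result: 14:56 in UTC-9

14:56


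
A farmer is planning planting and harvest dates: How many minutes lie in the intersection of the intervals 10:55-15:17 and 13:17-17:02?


Interval A: [655, 917] minutes from midnight
Interval B: [797, 1022] minutes from midnight
Overlap start = max(655, 797) = 797
Overlap end = min(917, 1022) = 917
Overlap = 917 - 797 = 120 minutes

120


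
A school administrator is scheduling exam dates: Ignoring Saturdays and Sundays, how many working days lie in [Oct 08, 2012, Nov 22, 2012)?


Start: 2012-10-08 (Monday)
End (exclusive): 2012-11-22 (Thursday)
Total calendar days: 45
Full weeks: 45 // 7 = 6 -> 30 weekdays
Remaining 3 days starting on Monday:
  Mon(w), Tue(w), Wed(w) -> 3 weekdays
Total business days: 30 + 3 = 33

33


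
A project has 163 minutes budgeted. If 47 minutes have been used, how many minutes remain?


Total budget: 163 minutes
Time used: 47 minutes
Remaining: 163 - 47 = 116 minutes
Percent used: 28.8%
Percent remaining: 71.2%

116


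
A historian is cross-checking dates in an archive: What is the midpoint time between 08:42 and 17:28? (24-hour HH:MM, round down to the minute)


Start time: 08:42 = 522 minutes from midnight
End time: 17:28 = 1048 minutes from midnight
Sum: 522 + 1048 = 1570
Midpoint: 1570 / 2 = 785 minutes
Convert: 785 / 60 = 13 hours, 5 minutes
Result: 13:05

13:05


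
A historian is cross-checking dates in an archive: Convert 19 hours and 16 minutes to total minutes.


Hours: 19
Minutes: 16
Convert hours to minutes: 19 x 60 = 1140
Add remaining minutes: 1140 + 16 = 1156

1156


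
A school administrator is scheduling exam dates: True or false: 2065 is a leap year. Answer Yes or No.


Year: 2065
Divisible by 4? 2065 / 4 = 516.25 -> No
Not divisible by 4, so NOT a leap year

No


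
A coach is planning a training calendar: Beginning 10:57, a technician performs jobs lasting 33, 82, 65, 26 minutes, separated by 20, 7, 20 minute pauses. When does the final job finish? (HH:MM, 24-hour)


Start: 10:57 = 657 min from midnight
  after task 1 (33 min): 11:30
  after break (20 min): 11:50
  after task 2 (82 min): 13:12
  after break (7 min): 13:19
  after task 3 (65 min): 14:24
  after break (20 min): 14:44
  after task 4 (26 min): 15:10
Total elapsed: 253 minutes
End time: 15:10

15:10


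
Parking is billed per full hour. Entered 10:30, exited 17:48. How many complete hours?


Start: 10:30
End: 17:48
Hour difference: 17 - 10 = 7 hours
Minute difference: 48 - 30 = 18 minutes
Total minutes: 438
Complete hours: 438 / 60 = 7 (remainder 18)

7


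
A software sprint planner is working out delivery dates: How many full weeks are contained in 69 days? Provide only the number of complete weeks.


Total days: 69
Days per week: 7
Division: 69 / 7 = 9 remainder 6
Complete weeks: 9
Remaining days: 6

9


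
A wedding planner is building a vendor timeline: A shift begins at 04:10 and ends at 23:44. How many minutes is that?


Start time: 04:10 = 250 minutes from midnight
End time: 23:44 = 1424 minutes from midnight
Difference: 1424 - 250 = 1174 minutes
That is 19 hours and 34 minutes

1174


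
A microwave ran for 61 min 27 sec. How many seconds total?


Minutes: 61
Extra seconds: 27
Seconds per minute: 60
Minutes to seconds: 61 x 60 = 3660
Total: 3660 + 27 = 3687

3687


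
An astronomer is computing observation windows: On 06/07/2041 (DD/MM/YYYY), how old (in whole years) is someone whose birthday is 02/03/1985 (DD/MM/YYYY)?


Birth: 1985-03-02
Reference: 2041-07-06
Year difference: 2041 - 1985 = 56
Has birthday (03-02) occurred by 07-06? Yes
Age in full years: 56

56


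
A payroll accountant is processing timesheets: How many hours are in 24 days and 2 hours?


Days: 24
Extra hours: 2
Hours per day: 24
Days to hours: 24 x 24 = 576
Total: 576 + 2 = 578

578


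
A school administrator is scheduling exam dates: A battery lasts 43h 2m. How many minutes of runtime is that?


Hours: 43
Extra minutes: 2
Minutes per hour: 60
Hours to minutes: 43 x 60 = 2580
Total: 2580 + 2 = 2582

2582


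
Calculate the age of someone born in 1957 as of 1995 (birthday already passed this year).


Birth year: 1957
Current year: 1995
Age = current year - birth year
Age = 1995 - 1957 = 38

38


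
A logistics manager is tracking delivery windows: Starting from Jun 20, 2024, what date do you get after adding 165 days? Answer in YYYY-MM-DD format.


Start: 2024-06-20
Adding 165 days
Days remaining in June: 10
After June: 155 days still to add
July 2024: 31 days, 124 remaining
August 2024: 31 days, 93 remaining
September 2024: 30 days, 63 remaining
October 2024: 31 days, 32 remaining
Result: 2024-12-02

2024-12-02


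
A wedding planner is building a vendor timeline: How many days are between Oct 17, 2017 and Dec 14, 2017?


Start date: 2017-10-17
End date: 2017-12-14
Oct 2017: +15 days
Nov 2017: +30 days
Dec 2017: +13 days
Total: 58 days

58


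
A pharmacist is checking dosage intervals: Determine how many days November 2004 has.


Month: November
Year: 2004
November is a 30-day month
Total: 30 days

30


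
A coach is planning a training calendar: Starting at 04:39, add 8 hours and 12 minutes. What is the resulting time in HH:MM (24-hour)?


Start time: 04:39
Adding: 8 hours 12 minutes
Minutes: 39 + 12 = 51
Hours: 4 + 8 + 0 = 12
Result: 12:51

12:51


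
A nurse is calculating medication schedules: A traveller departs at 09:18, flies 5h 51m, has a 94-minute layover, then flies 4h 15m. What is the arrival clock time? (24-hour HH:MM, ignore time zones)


Depart: 09:18
Leg 1: +351 min -> 15:09
Layover: +94 min -> 16:43
Leg 2: +255 min -> 20:58
Total travel: 700 minutes = 11h 40m
Arrival: 20:58

20:58


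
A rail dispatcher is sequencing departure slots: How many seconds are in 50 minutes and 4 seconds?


Minutes: 50
Seconds: 4
Convert minutes to seconds: 50 x 60 = 3000
Add remaining seconds: 3000 + 4 = 3004

3004


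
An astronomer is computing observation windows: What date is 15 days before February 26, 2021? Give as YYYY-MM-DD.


Start: 2021-02-26
Subtracting 15 days
Days already passed in February: 26
Result: 2021-02-11

2021-02-11


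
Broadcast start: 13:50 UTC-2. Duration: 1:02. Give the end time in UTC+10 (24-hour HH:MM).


Start: 13:50 in UTC-2
Step 1 - add duration:
  minutes: 50 + 2 = 52
  hours: 13 + 1 + 0 = 14
  end in UTC-2: 14:52
Step 2 - convert UTC-2 -> UTC+10:
  offset difference: 10 - (-2) = 12 hours
  14 + (12) = 26 -> mod 24 = 2
Result: 02:52 in UTC+10

02:52


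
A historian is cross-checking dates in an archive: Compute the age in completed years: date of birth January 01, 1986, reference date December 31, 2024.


Birth: 1986-01-01
Reference: 2024-12-31
Year difference: 2024 - 1986 = 38
Has birthday (01-01) occurred by 12-31? Yes
Age in full years: 38

38


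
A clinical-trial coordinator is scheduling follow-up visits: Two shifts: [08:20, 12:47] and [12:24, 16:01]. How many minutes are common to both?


Interval A: [500, 767] minutes from midnight
Interval B: [744, 961] minutes from midnight
Overlap start = max(500, 744) = 744
Overlap end = min(767, 961) = 767
Overlap = 767 - 744 = 23 minutes

23


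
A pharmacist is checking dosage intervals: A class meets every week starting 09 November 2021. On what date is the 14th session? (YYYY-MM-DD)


First occurrence: 2021-11-09 (occurrence 1)
Each occurrence is 7 days after the previous.
Occurrence 14 is 13 weeks after the first.
13 weeks = 91 days
2021-11-09 + 91 days = 2022-02-08

2022-02-08


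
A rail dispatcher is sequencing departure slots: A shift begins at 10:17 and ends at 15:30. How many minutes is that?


Start time: 10:17 = 617 minutes from midnight
End time: 15:30 = 930 minutes from midnight
Difference: 930 - 617 = 313 minutes
That is 5 hours and 13 minutes

313


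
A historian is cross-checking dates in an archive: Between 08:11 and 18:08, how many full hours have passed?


Start: 08:11
End: 18:08
Hour difference: 18 - 8 = 10 hours
Minute difference: 8 - 11 = -3 minutes
Total minutes: 597
Complete hours: 597 / 60 = 9 (remainder 57)

9


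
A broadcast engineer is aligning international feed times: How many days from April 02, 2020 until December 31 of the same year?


Start: April 02, 2020
End: December 31, 2020
Days left in April: 28
May: 31
June: 30
July: 31
August: 31
... plus remaining months
Sum of remaining months: 245
Total: 28 + 245 = 273

273


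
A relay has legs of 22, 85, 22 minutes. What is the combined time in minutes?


Durations: 22, 85, 22
Running sum: 22
+ 85 = 107
+ 22 = 129
Total duration: 129 minutes
That is 2 hours and 9 minutes

129


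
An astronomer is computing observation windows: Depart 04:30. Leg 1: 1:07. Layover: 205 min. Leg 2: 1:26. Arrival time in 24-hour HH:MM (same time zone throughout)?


Depart: 04:30
Leg 1: +67 min -> 05:37
Layover: +205 min -> 09:02
Leg 2: +86 min -> 10:28
Total travel: 358 minutes = 5h 58m
Arrival: 10:28

10:28


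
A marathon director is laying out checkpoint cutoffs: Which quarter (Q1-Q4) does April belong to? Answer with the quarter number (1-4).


Month: April (month 4)
Q1: January-March (months 1-3)
Q2: April-June (months 4-6)
Q3: July-September (months 7-9)
Q4: October-December (months 10-12)
Month 4 falls in Q2

2


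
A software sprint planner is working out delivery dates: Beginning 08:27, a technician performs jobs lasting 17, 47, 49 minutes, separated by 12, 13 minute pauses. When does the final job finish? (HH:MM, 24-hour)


Start: 08:27 = 507 min from midnight
  after task 1 (17 min): 08:44
  after break (12 min): 08:56
  after task 2 (47 min): 09:43
  after break (13 min): 09:56
  after task 3 (49 min): 10:45
Total elapsed: 138 minutes
End time: 10:45

10:45


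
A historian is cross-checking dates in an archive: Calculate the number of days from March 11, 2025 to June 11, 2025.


Start date: 2025-03-11
End date: 2025-06-11
Mar 2025: +21 days
Apr 2025: +30 days
May 2025: +31 days
Jun 2025: +10 days
Total: 92 days

92


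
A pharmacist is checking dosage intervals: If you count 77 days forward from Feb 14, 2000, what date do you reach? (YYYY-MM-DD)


Start: 2000-02-14
Adding 77 days
Days remaining in February: 15
After February: 62 days still to add
March 2000: 31 days, 31 remaining
April 2000: 30 days, 1 remaining
May 2000 has 31 days, need 1
Result: 2000-05-01

2000-05-01


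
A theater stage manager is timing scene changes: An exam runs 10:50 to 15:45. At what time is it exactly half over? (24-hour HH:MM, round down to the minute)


Start time: 10:50 = 650 minutes from midnight
End time: 15:45 = 945 minutes from midnight
Sum: 650 + 945 = 1595
Midpoint: 1595 / 2 = 797 minutes
Convert: 797 / 60 = 13 hours, 17 minutes
Result: 13:17

13:17


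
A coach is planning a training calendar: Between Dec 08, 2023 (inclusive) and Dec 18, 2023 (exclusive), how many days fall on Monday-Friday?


Start: 2023-12-08 (Friday)
End (exclusive): 2023-12-18 (Monday)
Total calendar days: 10
Full weeks: 10 // 7 = 1 -> 5 weekdays
Remaining 3 days starting on Friday:
  Fri(w), Sat(-), Sun(-) -> 1 weekdays
Total business days: 5 + 1 = 6

6


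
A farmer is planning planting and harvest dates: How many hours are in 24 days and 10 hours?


Days: 24
Extra hours: 10
Hours per day: 24
Days to hours: 24 x 24 = 576
Total: 576 + 10 = 586

586


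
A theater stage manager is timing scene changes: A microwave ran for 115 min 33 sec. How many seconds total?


Minutes: 115
Extra seconds: 33
Seconds per minute: 60
Minutes to seconds: 115 x 60 = 6900
Total: 6900 + 33 = 6933

6933


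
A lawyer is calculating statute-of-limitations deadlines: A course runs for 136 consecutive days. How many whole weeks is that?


Total days: 136
Days per week: 7
Division: 136 / 7 = 19 remainder 3
Complete weeks: 19
Remaining days: 3

19


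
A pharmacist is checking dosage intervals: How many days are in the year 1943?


Year: 1943
Check leap year rules:
Divisible by 4? No
1943 is not a leap year
Days: 365

365


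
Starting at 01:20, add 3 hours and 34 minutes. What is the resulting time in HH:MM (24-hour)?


Start time: 01:20
Adding: 3 hours 34 minutes
Minutes: 20 + 34 = 54
Hours: 1 + 3 + 0 = 4
Result: 04:54

04:54


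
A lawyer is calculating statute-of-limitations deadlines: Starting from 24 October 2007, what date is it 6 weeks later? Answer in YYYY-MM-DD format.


Start: 2007-10-24
Weeks to add: 6
Convert to days: 6 x 7 = 42 days
Add 42 days to 2007-10-24
Result: 2007-12-05

2007-12-05


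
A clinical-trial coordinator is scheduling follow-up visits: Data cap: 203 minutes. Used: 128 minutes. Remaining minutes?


Total budget: 203 minutes
Time used: 128 minutes
Remaining: 203 - 128 = 75 minutes
Percent used: 63.1%
Percent remaining: 36.9%

75


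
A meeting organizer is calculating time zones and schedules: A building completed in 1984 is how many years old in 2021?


Birth year: 1984
Current year: 2021
Age = current year - birth year
Age = 2021 - 1984 = 37

37


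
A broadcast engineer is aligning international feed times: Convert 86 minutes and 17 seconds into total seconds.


Minutes: 86
Seconds: 17
Convert minutes to seconds: 86 x 60 = 5160
Add remaining seconds: 5160 + 17 = 5177

5177


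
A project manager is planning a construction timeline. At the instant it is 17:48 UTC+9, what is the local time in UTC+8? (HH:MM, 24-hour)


Local time: 17:48 at UTC+9 (offset 9h)
Target zone: UTC+8 (offset 8h)
Difference: 8 - (9) = -1 hours
Calculation: 17 + (-1) = 16
Result: 16:48

16:48


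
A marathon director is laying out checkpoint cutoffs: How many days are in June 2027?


Month: June
Year: 2027
June is a 30-day month
Total: 30 days

30


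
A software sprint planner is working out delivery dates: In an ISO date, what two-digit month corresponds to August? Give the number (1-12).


Calendar month order:
7. July
8. August <--
9. September
August is month number 8

8


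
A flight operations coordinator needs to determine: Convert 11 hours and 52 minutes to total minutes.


Hours: 11
Extra minutes: 52
Minutes per hour: 60
Hours to minutes: 11 x 60 = 660
Total: 660 + 52 = 712

712


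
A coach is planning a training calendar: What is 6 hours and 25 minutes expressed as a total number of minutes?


Hours: 6
Minutes: 25
Convert hours to minutes: 6 x 60 = 360
Add remaining minutes: 360 + 25 = 385

385


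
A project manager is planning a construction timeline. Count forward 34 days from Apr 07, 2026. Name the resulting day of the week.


Start: 2026-04-07 (Tuesday)
Step 1 - find target date: add 34 days
  2026-04-07 + 34 days = 2026-05-11
Step 2 - day of week:
  34 mod 7 = 6
  Tuesday + 6 days -> Monday
Result: Monday (2026-05-11)

Monday


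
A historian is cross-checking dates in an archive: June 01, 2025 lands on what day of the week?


Date: 2025-06-01
January 1, 2025 is a Wednesday
Day of year: 152
Offset from Jan 1: 151 days
151 mod 7 = 4
Result: Sunday

Sunday


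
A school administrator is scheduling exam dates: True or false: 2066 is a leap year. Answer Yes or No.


Year: 2066
Divisible by 4? 2066 / 4 = 516.5 -> No
Not divisible by 4, so NOT a leap year

No


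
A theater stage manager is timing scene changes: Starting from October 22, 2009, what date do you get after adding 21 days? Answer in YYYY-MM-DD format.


Start: 2009-10-22
Adding 21 days
Days remaining in October: 9
After October: 12 days still to add
November 2009 has 30 days, need 12
Result: 2009-11-12

2009-11-12


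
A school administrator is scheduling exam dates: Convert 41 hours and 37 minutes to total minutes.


Hours: 41
Minutes: 37
Convert hours to minutes: 41 x 60 = 2460
Add remaining minutes: 2460 + 37 = 2497

2497


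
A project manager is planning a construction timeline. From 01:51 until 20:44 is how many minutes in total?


Start time: 01:51 = 111 minutes from midnight
End time: 20:44 = 1244 minutes from midnight
Difference: 1244 - 111 = 1133 minutes
That is 18 hours and 53 minutes

1133


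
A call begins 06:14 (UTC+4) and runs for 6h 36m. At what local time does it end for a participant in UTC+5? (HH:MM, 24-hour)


Start: 06:14 in UTC+4
Step 1 - add duration:
  minutes: 14 + 36 = 50
  hours: 6 + 6 + 0 = 12
  end in UTC+4: 12:50
Step 2 - convert UTC+4 -> UTC+5:
  offset difference: 5 - (4) = 1 hours
  12 + (1) = 13 -> mod 24 = 13
Result: 13:50 in UTC+5

13:50


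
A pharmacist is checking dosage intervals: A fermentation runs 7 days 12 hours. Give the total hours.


Days: 7
Extra hours: 12
Hours per day: 24
Days to hours: 7 x 24 = 168
Total: 168 + 12 = 180

180


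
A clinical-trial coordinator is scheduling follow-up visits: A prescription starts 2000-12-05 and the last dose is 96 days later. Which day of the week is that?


Start: 2000-12-05 (Tuesday)
Step 1 - find target date: add 96 days
  2000-12-05 + 96 days = 2001-03-11
Step 2 - day of week:
  96 mod 7 = 5
  Tuesday + 5 days -> Sunday
Result: Sunday (2001-03-11)

Sunday


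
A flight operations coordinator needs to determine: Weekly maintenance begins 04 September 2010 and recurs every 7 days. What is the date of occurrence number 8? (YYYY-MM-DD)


First occurrence: 2010-09-04 (occurrence 1)
Each occurrence is 7 days after the previous.
Occurrence 8 is 7 weeks after the first.
7 weeks = 49 days
2010-09-04 + 49 days = 2010-10-23

2010-10-23


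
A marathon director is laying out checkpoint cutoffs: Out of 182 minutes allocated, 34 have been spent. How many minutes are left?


Total budget: 182 minutes
Time used: 34 minutes
Remaining: 182 - 34 = 148 minutes
Percent used: 18.7%
Percent remaining: 81.3%

148


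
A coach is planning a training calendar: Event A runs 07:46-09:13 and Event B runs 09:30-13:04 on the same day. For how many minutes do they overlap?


Interval A: [466, 553] minutes from midnight
Interval B: [570, 784] minutes from midnight
Overlap start = max(466, 570) = 570
Overlap end = min(553, 784) = 553
End <= start, so the intervals do not overlap: 0 minutes

0


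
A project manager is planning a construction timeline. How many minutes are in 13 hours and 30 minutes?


Hours: 13
Extra minutes: 30
Minutes per hour: 60
Hours to minutes: 13 x 60 = 780
Total: 780 + 30 = 810

810


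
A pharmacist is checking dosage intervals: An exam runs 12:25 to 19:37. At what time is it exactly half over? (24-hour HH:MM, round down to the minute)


Start time: 12:25 = 745 minutes from midnight
End time: 19:37 = 1177 minutes from midnight
Sum: 745 + 1177 = 1922
Midpoint: 1922 / 2 = 961 minutes
Convert: 961 / 60 = 16 hours, 1 minutes
Result: 16:01

16:01


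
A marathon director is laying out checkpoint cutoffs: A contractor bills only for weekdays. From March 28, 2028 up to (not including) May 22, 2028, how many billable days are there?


Start: 2028-03-28 (Tuesday)
End (exclusive): 2028-05-22 (Monday)
Total calendar days: 55
Full weeks: 55 // 7 = 7 -> 35 weekdays
Remaining 6 days starting on Tuesday:
  Tue(w), Wed(w), Thu(w), Fri(w), Sat(-), Sun(-) -> 4 weekdays
Total business days: 35 + 4 = 39

39


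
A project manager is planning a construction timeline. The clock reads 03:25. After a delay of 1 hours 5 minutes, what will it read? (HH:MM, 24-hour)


Start time: 03:25
Adding: 1 hours 5 minutes
Minutes: 25 + 5 = 30
Hours: 3 + 1 + 0 = 4
Result: 04:30

04:30


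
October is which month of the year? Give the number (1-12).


Calendar month order:
9. September
10. October <--
11. November
October is month number 10

10


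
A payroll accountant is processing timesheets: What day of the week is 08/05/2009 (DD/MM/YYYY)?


Date: 2009-05-08
January 1, 2009 is a Thursday
Day of year: 128
Offset from Jan 1: 127 days
127 mod 7 = 1
Result: Friday

Friday


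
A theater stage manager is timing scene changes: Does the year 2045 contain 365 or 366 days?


Year: 2045
Check leap year rules:
Divisible by 4? No
2045 is not a leap year
Days: 365

365


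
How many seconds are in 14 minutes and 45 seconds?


Minutes: 14
Extra seconds: 45
Seconds per minute: 60
Minutes to seconds: 14 x 60 = 840
Total: 840 + 45 = 885

885


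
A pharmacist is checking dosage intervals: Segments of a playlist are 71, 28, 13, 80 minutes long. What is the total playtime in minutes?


Durations: 71, 28, 13, 80
Running sum: 71
+ 28 = 99
+ 13 = 112
+ 80 = 192
Total duration: 192 minutes
That is 3 hours and 12 minutes

192


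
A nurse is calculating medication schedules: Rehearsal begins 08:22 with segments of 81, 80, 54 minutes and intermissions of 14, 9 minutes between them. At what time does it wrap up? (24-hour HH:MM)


Start: 08:22 = 502 min from midnight
  after task 1 (81 min): 09:43
  after break (14 min): 09:57
  after task 2 (80 min): 11:17
  after break (9 min): 11:26
  after task 3 (54 min): 12:20
Total elapsed: 238 minutes
End time: 12:20

12:20


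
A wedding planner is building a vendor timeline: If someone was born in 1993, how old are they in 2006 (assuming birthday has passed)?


Birth year: 1993
Current year: 2006
Age = current year - birth year
Age = 2006 - 1993 = 13

13


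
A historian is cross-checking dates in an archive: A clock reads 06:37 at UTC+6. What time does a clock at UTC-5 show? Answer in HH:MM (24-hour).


Local time: 06:37 at UTC+6 (offset 6h)
Target zone: UTC-5 (offset -5h)
Difference: -5 - (6) = -11 hours
Calculation: 6 + (-11) = -5
Wraparound: (-5) mod 24 = 19
Result: 19:37

19:37


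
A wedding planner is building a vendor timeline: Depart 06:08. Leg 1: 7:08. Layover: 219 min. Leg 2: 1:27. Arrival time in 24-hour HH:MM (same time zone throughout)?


Depart: 06:08
Leg 1: +428 min -> 13:16
Layover: +219 min -> 16:55
Leg 2: +87 min -> 18:22
Total travel: 734 minutes = 12h 14m
Arrival: 18:22

18:22


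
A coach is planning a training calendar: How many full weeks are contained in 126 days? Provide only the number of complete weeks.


Total days: 126
Days per week: 7
Division: 126 / 7 = 18 remainder 0
Complete weeks: 18
Remaining days: 0

18


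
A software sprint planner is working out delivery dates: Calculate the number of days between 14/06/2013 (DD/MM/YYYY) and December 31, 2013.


Start: June 14, 2013
End: December 31, 2013
Days left in June: 16
July: 31
August: 31
September: 30
October: 31
... plus remaining months
Sum of remaining months: 184
Total: 16 + 184 = 200

200


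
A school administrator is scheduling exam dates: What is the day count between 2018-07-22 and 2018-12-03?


Start date: 2018-07-22
End date: 2018-12-03
Jul 2018: +10 days
Aug 2018: +31 days
Sep 2018: +30 days
... (3 more months)
Total: 134 days

134


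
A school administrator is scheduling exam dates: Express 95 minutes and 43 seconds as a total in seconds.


Minutes: 95
Seconds: 43
Convert minutes to seconds: 95 x 60 = 5700
Add remaining seconds: 5700 + 43 = 5743

5743


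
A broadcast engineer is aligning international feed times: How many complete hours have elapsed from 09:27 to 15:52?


Start: 09:27
End: 15:52
Hour difference: 15 - 9 = 6 hours
Minute difference: 52 - 27 = 25 minutes
Total minutes: 385
Complete hours: 385 / 60 = 6 (remainder 25)

6


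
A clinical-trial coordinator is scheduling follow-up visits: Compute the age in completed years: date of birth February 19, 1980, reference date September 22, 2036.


Birth: 1980-02-19
Reference: 2036-09-22
Year difference: 2036 - 1980 = 56
Has birthday (02-19) occurred by 09-22? Yes
Age in full years: 56

56


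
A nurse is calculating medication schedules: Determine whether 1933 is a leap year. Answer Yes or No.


Year: 1933
Divisible by 4? 1933 / 4 = 483.25 -> No
Not divisible by 4, so NOT a leap year

No


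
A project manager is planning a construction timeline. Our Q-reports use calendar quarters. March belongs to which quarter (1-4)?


Month: March (month 3)
Q1: January-March (months 1-3)
Q2: April-June (months 4-6)
Q3: July-September (months 7-9)
Q4: October-December (months 10-12)
Month 3 falls in Q1

1


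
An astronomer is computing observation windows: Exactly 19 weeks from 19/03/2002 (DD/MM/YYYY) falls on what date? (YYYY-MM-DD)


Start: 2002-03-19
Weeks to add: 19
Convert to days: 19 x 7 = 133 days
Add 133 days to 2002-03-19
Result: 2002-07-30

2002-07-30


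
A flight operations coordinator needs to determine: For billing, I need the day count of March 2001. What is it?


Month: March
Year: 2001
March is a 31-day month
Total: 31 days

31


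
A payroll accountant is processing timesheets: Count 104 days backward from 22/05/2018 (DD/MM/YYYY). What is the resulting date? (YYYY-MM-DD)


Start: 2018-05-22
Subtracting 104 days
Days already passed in May: 22
After going back through May: 82 more days to subtract
April 2018: 30 days, 52 remaining
March 2018: 31 days, 21 remaining
February 2018 has 28 days, need 21
Result: 2018-02-07

2018-02-07


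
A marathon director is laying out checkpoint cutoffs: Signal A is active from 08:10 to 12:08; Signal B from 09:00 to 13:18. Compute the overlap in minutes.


Interval A: [490, 728] minutes from midnight
Interval B: [540, 798] minutes from midnight
Overlap start = max(490, 540) = 540
Overlap end = min(728, 798) = 728
Overlap = 728 - 540 = 188 minutes

188


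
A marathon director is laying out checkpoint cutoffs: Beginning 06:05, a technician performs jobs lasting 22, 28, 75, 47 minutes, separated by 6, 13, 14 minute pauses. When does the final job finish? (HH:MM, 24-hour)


Start: 06:05 = 365 min from midnight
  after task 1 (22 min): 06:27
  after break (6 min): 06:33
  after task 2 (28 min): 07:01
  after break (13 min): 07:14
  after task 3 (75 min): 08:29
  after break (14 min): 08:43
  after task 4 (47 min): 09:30
Total elapsed: 205 minutes
End time: 09:30

09:30


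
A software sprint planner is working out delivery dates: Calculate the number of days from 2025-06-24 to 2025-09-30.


Start date: 2025-06-24
End date: 2025-09-30
Jun 2025: +7 days
Jul 2025: +31 days
Aug 2025: +31 days
Sep 2025: +29 days
Total: 98 days

98


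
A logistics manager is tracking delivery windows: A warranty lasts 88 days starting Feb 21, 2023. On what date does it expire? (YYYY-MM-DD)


Start: 2023-02-21
Adding 88 days
Days remaining in February: 7
After February: 81 days still to add
March 2023: 31 days, 50 remaining
April 2023: 30 days, 20 remaining
May 2023 has 31 days, need 20
Result: 2023-05-20

2023-05-20


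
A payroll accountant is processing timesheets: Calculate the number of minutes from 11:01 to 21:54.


Start time: 11:01 = 661 minutes from midnight
End time: 21:54 = 1314 minutes from midnight
Difference: 1314 - 661 = 653 minutes
That is 10 hours and 53 minutes

653
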